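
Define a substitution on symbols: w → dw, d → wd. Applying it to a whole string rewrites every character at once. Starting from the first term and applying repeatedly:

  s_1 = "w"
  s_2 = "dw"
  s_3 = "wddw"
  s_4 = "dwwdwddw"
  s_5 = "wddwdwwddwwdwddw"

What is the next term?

Rewriting the 16 symbols of wddwdwwddwwdwddw one by one yields dw wd wd dw wd dw dw wd wd dw dw wd dw wd wd dw; concatenated:

dwwdwddwwddwdwwdwddwdwwddwwdwddw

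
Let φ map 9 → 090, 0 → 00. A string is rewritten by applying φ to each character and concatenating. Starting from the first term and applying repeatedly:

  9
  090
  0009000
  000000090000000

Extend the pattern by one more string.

0000000000000009000000000000000

φ(000000090000000) expands symbol-by-symbol to 00 00 00 00 00 00 00 090 00 00 00 00 00 00 00; joining the 15 pieces gives the next term.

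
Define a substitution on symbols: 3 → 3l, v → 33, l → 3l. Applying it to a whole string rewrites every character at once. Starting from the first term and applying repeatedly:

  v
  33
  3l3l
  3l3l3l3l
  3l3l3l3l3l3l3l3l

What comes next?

Rewriting the 16 symbols of 3l3l3l3l3l3l3l3l one by one yields 3l 3l 3l 3l 3l 3l 3l 3l 3l 3l 3l 3l 3l 3l 3l 3l; concatenated:

3l3l3l3l3l3l3l3l3l3l3l3l3l3l3l3l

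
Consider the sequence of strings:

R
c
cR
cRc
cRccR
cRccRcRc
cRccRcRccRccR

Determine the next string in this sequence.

cRccRcRccRccRcRccRcRc

This is a Fibonacci-style word recurrence s(k) = s(k−1)·s(k−2): e.g. c·R = cR.
Continuing: cRccRcRccRccR · cRccRcRc gives term 8.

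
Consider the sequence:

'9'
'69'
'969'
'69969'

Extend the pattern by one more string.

96969969

Each term (from the third on) is the two preceding terms concatenated in order: term 3 = 9·69 = 969.
So term 5 is 969·69969.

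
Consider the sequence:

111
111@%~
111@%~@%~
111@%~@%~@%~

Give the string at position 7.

111@%~@%~@%~@%~@%~@%~

The strings grow by a fixed suffix @%~ each time.
From 111@%~@%~@%~, 3 further steps: 111@%~@%~@%~ → 111@%~@%~@%~@%~ → 111@%~@%~@%~@%~@%~ → (answer).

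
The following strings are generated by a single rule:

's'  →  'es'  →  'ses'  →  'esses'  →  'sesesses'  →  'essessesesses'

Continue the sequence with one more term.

Each term (from the third on) is the two preceding terms concatenated in order: term 3 = s·es = ses.
Continuing: sesesses · essessesesses gives term 7.

sesessesessessesesses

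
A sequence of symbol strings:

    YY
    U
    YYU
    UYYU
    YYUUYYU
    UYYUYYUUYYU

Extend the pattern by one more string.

From term 3 onward, concatenate the second-to-last term with the last: YY·U = YYU, U·YYU = UYYU, …
Continuing: YYUUYYU · UYYUYYUUYYU gives term 7.

YYUUYYUUYYUYYUUYYU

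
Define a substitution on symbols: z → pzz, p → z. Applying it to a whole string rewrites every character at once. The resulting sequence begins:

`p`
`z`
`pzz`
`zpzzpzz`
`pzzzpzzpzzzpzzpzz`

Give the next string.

Rewriting the 17 symbols of pzzzpzzpzzzpzzpzz one by one yields z pzz pzz pzz z pzz pzz z pzz pzz pzz z pzz pzz z pzz pzz; concatenated:

zpzzpzzpzzzpzzpzzzpzzpzzpzzzpzzpzzzpzzpzz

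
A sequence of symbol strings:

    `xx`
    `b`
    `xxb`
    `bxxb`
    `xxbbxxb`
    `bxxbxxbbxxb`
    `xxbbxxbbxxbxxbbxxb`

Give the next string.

This is a Fibonacci-style word recurrence s(k) = s(k−2)·s(k−1): e.g. xx·b = xxb.
The next term joins bxxbxxbbxxb and xxbbxxbbxxbxxbbxxb.

bxxbxxbbxxbxxbbxxbbxxbxxbbxxb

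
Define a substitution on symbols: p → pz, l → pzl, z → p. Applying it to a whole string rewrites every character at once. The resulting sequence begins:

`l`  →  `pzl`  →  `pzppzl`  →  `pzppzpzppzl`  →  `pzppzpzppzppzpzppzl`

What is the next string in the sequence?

Applying the rule to each of the 19 symbols of pzppzpzppzppzpzppzl gives the pieces pz p pz pz p pz p pz pz p pz pz p pz p pz pz p pzl, which concatenate to the answer.

pzppzpzppzppzpzppzpzppzppzpzppzl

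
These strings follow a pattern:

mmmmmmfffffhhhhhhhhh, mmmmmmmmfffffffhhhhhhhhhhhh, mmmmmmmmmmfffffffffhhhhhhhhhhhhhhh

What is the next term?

mmmmmmmmmmmmfffffffffffhhhhhhhhhhhhhhhhhh

Each string has the form m^{2n} f^{2n-1} h^{3n}, where the shown terms are n = 3, 4, 5.
For the next term, n = 6, so the run lengths are 12, 11, 18.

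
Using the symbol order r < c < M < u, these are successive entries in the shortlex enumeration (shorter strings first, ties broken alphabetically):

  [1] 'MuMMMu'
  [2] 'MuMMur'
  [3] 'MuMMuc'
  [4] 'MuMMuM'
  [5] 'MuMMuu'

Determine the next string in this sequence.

MuMurr

Find the rightmost character of MuMMuu below u, bump it to the next letter, and reset everything to its right to r.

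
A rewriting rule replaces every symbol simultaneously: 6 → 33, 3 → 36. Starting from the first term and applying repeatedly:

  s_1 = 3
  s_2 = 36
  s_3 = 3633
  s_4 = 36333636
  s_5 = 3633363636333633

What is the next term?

36333636363336333633363636333636

φ(3633363636333633) expands symbol-by-symbol to 36 33 36 36 36 33 36 33 36 33 36 36 36 33 36 36; joining the 16 pieces gives the next term.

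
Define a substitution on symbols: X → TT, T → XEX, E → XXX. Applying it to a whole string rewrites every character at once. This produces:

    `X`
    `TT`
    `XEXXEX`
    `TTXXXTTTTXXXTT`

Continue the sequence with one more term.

XEXXEXTTTTTTXEXXEXXEXXEXTTTTTTXEXXEX

Applying the rule to each of the 14 symbols of TTXXXTTTTXXXTT gives the pieces XEX XEX TT TT TT XEX XEX XEX XEX TT TT TT XEX XEX, which concatenate to the answer.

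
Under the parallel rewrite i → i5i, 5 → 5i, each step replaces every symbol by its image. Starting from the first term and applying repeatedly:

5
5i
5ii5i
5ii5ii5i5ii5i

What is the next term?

Applying the rule to each of the 13 symbols of 5ii5ii5i5ii5i gives the pieces 5i i5i i5i 5i i5i i5i 5i i5i 5i i5i i5i 5i i5i, which concatenate to the answer.

5ii5ii5i5ii5ii5i5ii5i5ii5ii5i5ii5i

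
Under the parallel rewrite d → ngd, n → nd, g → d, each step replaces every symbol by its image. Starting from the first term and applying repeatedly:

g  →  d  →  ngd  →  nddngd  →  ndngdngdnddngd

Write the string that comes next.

Applying the rule to each of the 14 symbols of ndngdngdnddngd gives the pieces nd ngd nd d ngd nd d ngd nd ngd ngd nd d ngd, which concatenate to the answer.

ndngdnddngdnddngdndngdngdnddngd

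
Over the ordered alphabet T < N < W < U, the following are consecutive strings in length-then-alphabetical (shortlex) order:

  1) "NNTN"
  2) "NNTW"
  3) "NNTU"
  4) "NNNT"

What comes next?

Treat NNNT as a base-4 numeral over the given alphabet and add one, carrying through any trailing U's.

NNNN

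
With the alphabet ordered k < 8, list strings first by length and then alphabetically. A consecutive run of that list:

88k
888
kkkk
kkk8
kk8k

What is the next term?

kk88

Treat kk8k as a base-2 numeral over the given alphabet and add one, carrying through any trailing 8's.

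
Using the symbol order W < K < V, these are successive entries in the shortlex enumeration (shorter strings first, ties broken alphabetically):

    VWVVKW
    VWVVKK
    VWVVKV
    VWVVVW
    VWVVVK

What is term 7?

Continuing the enumeration 2 steps past VWVVVK: VWVVVK → VWVVVV → (answer).

VKWWWW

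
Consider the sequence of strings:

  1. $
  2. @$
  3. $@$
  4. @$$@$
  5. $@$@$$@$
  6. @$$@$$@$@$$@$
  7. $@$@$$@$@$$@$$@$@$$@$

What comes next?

From term 3 onward, concatenate the second-to-last term with the last: $·@$ = $@$, @$·$@$ = @$$@$, …
The next term joins @$$@$$@$@$$@$ and $@$@$$@$@$$@$$@$@$$@$.

@$$@$$@$@$$@$$@$@$$@$@$$@$$@$@$$@$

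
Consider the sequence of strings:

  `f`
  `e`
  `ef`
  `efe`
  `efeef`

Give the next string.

From term 3 onward, concatenate the last term with the second-to-last: e·f = ef, ef·e = efe, …
Continuing: efeef · efe gives term 6.

efeefefe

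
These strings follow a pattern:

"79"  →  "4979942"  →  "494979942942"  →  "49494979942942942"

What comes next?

4949494979942942942942

Every step adds 49 to the front and 942 to the end of the previous string.
So the next term is 49·49494979942942942·942.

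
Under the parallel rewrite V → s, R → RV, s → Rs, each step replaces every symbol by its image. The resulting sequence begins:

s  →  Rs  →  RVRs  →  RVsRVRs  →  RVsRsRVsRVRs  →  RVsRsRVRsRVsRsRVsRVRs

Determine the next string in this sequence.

RVsRsRVRsRVsRVRsRVsRsRVRsRVsRsRVsRVRs

φ(RVsRsRVRsRVsRsRVsRVRs) expands symbol-by-symbol to RV s Rs RV Rs RV s RV Rs RV s Rs RV Rs RV s Rs RV s RV Rs; joining the 21 pieces gives the next term.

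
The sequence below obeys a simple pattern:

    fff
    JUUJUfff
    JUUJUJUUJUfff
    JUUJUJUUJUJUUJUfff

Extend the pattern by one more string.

The strings grow by a fixed prefix JUUJU each time.
Applying this once more to JUUJUJUUJUJUUJUfff:

JUUJUJUUJUJUUJUJUUJUfff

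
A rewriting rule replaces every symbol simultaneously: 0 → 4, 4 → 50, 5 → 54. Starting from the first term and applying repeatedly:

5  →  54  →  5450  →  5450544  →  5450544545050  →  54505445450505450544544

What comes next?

545054454505054505445445450544545050545050

Replace each of the 23 characters of 54505445450505450544544 in place — 54 50 54 4 54 50 50 54 50 54 4 54 4 54 50 54 4 54 50 50 54 50 50 — and concatenate.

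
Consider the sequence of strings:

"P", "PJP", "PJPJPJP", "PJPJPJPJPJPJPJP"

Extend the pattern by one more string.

PJPJPJPJPJPJPJPJPJPJPJPJPJPJPJP

Each string is two copies of the previous one joined by 'J'.
So the next term is two copies of PJPJPJPJPJPJPJP with 'J' between the halves.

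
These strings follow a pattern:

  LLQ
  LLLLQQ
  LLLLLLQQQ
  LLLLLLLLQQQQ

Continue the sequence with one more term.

Reading off run lengths: L runs 2, 4, 6, 8; Q runs 1, 2, 3, 4 — each is linear in n (n = 1, 2, …).
For the next term, n = 5, so the run lengths are 10, 5.

LLLLLLLLLLQQQQQ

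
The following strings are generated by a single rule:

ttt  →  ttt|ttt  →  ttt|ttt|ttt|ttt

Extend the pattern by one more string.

ttt|ttt|ttt|ttt|ttt|ttt|ttt|ttt

s(k+1) = s(k)·|·s(k) — each term doubles the last with '|' between the halves.
One more doubling of ttt|ttt|ttt|ttt gives the answer.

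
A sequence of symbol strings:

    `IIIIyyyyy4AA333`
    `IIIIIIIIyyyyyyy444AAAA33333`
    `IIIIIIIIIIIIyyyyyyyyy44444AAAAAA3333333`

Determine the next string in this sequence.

The n-th term is 4n I's then 2n+3 y's then 2n-1 4's then 2n A's then 2n+1 3's (n = 1, 2, …).
For the next term, n = 4, so the run lengths are 16, 11, 7, 8, 9.

IIIIIIIIIIIIIIIIyyyyyyyyyyy4444444AAAAAAAA333333333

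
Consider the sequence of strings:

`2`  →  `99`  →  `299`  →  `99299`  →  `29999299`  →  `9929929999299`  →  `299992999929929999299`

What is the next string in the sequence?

Each term (from the third on) is the two preceding terms concatenated in order: term 3 = 2·99 = 299.
The next term joins 9929929999299 and 299992999929929999299.

9929929999299299992999929929999299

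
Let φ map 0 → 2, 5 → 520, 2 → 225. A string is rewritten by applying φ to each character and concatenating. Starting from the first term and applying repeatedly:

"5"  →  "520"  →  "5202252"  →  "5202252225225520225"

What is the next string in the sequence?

φ(5202252225225520225) expands symbol-by-symbol to 520 225 2 225 225 520 225 225 225 520 225 225 520 520 225 2 225 225 520; joining the 19 pieces gives the next term.

52022522252255202252252255202252255205202252225225520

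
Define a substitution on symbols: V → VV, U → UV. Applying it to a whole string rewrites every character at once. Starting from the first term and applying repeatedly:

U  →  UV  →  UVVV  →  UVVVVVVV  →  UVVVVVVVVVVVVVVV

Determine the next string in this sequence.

Rewriting the 16 symbols of UVVVVVVVVVVVVVVV one by one yields UV VV VV VV VV VV VV VV VV VV VV VV VV VV VV VV; concatenated:

UVVVVVVVVVVVVVVVVVVVVVVVVVVVVVVV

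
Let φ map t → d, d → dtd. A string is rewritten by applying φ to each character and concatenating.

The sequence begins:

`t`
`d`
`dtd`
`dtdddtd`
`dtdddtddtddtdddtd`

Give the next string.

Applying the rule to each of the 17 symbols of dtdddtddtddtdddtd gives the pieces dtd d dtd dtd dtd d dtd dtd d dtd dtd d dtd dtd dtd d dtd, which concatenate to the answer.

dtdddtddtddtdddtddtdddtddtdddtddtddtdddtd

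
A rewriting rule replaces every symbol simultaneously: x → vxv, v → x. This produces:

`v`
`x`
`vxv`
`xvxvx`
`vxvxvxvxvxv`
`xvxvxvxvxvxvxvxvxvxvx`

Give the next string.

Rewriting the 21 symbols of xvxvxvxvxvxvxvxvxvxvx one by one yields vxv x vxv x vxv x vxv x vxv x vxv x vxv x vxv x vxv x vxv x vxv; concatenated:

vxvxvxvxvxvxvxvxvxvxvxvxvxvxvxvxvxvxvxvxvxv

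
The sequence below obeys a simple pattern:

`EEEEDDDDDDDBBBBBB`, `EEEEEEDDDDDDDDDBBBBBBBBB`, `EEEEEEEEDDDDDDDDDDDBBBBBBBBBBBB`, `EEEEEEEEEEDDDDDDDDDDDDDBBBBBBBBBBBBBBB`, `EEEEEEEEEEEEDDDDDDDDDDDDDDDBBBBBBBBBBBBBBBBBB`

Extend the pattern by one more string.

Term n consists of 2n E's, followed by 2n+3 D's, followed by 3n B's, where the shown terms are n = 2, 3, 4, 5, 6.
For the next term, n = 7, so the run lengths are 14, 17, 21.

EEEEEEEEEEEEEEDDDDDDDDDDDDDDDDDBBBBBBBBBBBBBBBBBBBBB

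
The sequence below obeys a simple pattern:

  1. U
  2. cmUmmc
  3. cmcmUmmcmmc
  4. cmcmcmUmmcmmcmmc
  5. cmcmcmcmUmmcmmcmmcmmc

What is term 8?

Each term wraps the previous one in cm on the left and mmc on the right.
From cmcmcmcmUmmcmmcmmcmmc, 3 further steps: cmcmcmcmUmmcmmcmmcmmc → cmcmcmcmcmUmmcmmcmmcmmcmmc → cmcmcmcmcmcmUmmcmmcmmcmmcmmcmmc → (answer).

cmcmcmcmcmcmcmUmmcmmcmmcmmcmmcmmcmmc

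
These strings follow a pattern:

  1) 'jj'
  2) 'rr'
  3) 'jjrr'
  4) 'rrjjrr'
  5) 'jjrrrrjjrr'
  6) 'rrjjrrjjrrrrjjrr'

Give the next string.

jjrrrrjjrrrrjjrrjjrrrrjjrr

From term 3 onward, concatenate the second-to-last term with the last: jj·rr = jjrr, rr·jjrr = rrjjrr, …
The next term joins jjrrrrjjrr and rrjjrrjjrrrrjjrr.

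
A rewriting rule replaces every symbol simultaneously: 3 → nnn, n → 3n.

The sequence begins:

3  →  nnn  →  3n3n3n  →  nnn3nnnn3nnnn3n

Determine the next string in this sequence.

Rewriting the 15 symbols of nnn3nnnn3nnnn3n one by one yields 3n 3n 3n nnn 3n 3n 3n 3n nnn 3n 3n 3n 3n nnn 3n; concatenated:

3n3n3nnnn3n3n3n3nnnn3n3n3n3nnnn3n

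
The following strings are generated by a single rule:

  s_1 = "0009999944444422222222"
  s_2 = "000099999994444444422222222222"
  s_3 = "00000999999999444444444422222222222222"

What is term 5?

000000099999999999994444444444444422222222222222222222

Each string has the form 0^{n} 9^{2n-1} 4^{2n} 2^{3n-1}, where the shown terms are n = 3, 4, 5.
Setting n = 7 gives 7, 13, 14, 20 characters in each block.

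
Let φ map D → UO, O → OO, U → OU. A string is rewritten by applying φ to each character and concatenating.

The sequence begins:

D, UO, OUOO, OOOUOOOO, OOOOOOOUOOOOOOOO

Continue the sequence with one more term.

Rewriting the 16 symbols of OOOOOOOUOOOOOOOO one by one yields OO OO OO OO OO OO OO OU OO OO OO OO OO OO OO OO; concatenated:

OOOOOOOOOOOOOOOUOOOOOOOOOOOOOOOO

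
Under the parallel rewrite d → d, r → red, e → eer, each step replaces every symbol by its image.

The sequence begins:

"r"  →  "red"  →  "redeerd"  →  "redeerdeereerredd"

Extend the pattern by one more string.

redeerdeereerreddeereerredeereerredredeerdd

Applying the rule to each of the 17 symbols of redeerdeereerredd gives the pieces red eer d eer eer red d eer eer red eer eer red red eer d d, which concatenate to the answer.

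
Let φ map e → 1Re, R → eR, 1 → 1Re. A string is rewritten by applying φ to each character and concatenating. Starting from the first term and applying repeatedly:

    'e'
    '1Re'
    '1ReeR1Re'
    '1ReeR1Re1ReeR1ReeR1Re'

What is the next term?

Rewriting the 21 symbols of 1ReeR1Re1ReeR1ReeR1Re one by one yields 1Re eR 1Re 1Re eR 1Re eR 1Re 1Re eR 1Re 1Re eR 1Re eR 1Re 1Re eR 1Re eR 1Re; concatenated:

1ReeR1Re1ReeR1ReeR1Re1ReeR1Re1ReeR1ReeR1Re1ReeR1ReeR1Re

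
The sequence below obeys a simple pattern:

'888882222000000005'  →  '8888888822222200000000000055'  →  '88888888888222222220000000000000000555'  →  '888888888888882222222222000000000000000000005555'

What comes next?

8888888888888888822222222222200000000000000000000000055555

Term n consists of 3n-1 8's, followed by 2n 2's, followed by 4n 0's, followed by n-1 5's, where the shown terms are n = 2, 3, 4, 5.
At n = 6 the blocks have lengths 17, 12, 24, 5.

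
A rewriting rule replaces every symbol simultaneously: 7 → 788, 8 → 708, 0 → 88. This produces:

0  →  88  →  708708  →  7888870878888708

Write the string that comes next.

Rewriting the 16 symbols of 7888870878888708 one by one yields 788 708 708 708 708 788 88 708 788 708 708 708 708 788 88 708; concatenated:

7887087087087087888870878870870870870878888708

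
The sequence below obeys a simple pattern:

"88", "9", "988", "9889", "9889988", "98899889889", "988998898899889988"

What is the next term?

This is a Fibonacci-style word recurrence s(k) = s(k−1)·s(k−2): e.g. 9·88 = 988.
The next term joins 988998898899889988 and 98899889889.

98899889889988998898899889889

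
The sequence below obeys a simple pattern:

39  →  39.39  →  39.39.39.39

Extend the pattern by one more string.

Each string is two copies of the previous one joined by '.'.
Doubling 39.39.39.39 with '.' between the halves:

39.39.39.39.39.39.39.39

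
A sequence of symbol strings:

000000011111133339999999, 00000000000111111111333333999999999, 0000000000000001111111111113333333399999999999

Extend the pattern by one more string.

Each string has the form 0^{4n-1} 1^{3n} 3^{2n} 9^{2n+3}, where the shown terms are n = 2, 3, 4.
For the next term, n = 5, so the run lengths are 19, 15, 10, 13.

000000000000000000011111111111111133333333339999999999999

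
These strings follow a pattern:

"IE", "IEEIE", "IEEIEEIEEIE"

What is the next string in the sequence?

IEEIEEIEEIEEIEEIEEIEEIE

Every step duplicates the string with 'E' between the halves.
One more doubling of IEEIEEIEEIE gives the answer.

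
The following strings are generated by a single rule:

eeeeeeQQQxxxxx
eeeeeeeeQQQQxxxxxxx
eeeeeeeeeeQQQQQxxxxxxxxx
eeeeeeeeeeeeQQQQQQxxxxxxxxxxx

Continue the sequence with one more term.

Reading off run lengths: e runs 6, 8, 10, 12; Q runs 3, 4, 5, 6; x runs 5, 7, 9, 11 — each is linear in n, where the shown terms are n = 3, 4, 5, 6.
At n = 7 the blocks have lengths 14, 7, 13.

eeeeeeeeeeeeeeQQQQQQQxxxxxxxxxxxxx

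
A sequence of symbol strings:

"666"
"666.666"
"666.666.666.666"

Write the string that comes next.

Each string is two copies of the previous one joined by '.'.
Doubling 666.666.666.666 with '.' between the halves:

666.666.666.666.666.666.666.666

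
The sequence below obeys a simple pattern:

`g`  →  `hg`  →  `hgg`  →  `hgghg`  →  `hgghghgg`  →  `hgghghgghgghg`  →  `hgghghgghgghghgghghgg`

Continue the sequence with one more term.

hgghghgghgghghgghghgghgghghgghgghg

This is a Fibonacci-style word recurrence s(k) = s(k−1)·s(k−2): e.g. hg·g = hgg.
So term 8 is hgghghgghgghghgghghgg·hgghghgghgghg.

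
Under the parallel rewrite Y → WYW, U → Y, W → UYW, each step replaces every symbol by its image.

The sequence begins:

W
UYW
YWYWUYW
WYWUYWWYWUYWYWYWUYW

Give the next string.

Rewriting the 19 symbols of WYWUYWWYWUYWYWYWUYW one by one yields UYW WYW UYW Y WYW UYW UYW WYW UYW Y WYW UYW WYW UYW WYW UYW Y WYW UYW; concatenated:

UYWWYWUYWYWYWUYWUYWWYWUYWYWYWUYWWYWUYWWYWUYWYWYWUYW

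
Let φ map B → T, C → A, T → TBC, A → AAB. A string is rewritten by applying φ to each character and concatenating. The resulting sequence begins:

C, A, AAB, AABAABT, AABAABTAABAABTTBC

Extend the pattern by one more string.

AABAABTAABAABTTBCAABAABTAABAABTTBCTBCTA

φ(AABAABTAABAABTTBC) expands symbol-by-symbol to AAB AAB T AAB AAB T TBC AAB AAB T AAB AAB T TBC TBC T A; joining the 17 pieces gives the next term.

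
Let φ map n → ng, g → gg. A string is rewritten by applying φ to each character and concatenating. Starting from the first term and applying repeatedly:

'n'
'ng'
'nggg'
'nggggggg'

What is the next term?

Apply φ to nggggggg symbol by symbol: n→ng, g→gg, g→gg, g→gg, g→gg, g→gg, g→gg, g→gg; joined: ng gg gg gg gg gg gg gg.

nggggggggggggggg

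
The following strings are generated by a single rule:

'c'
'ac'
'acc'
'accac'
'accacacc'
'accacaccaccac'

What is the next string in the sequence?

This is a Fibonacci-style word recurrence s(k) = s(k−1)·s(k−2): e.g. ac·c = acc.
The next term joins accacaccaccac and accacacc.

accacaccaccacaccacacc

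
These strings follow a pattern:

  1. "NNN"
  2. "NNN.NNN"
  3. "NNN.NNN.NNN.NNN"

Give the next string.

NNN.NNN.NNN.NNN.NNN.NNN.NNN.NNN

Each string is two copies of the previous one joined by '.'.
One more doubling of NNN.NNN.NNN.NNN gives the answer.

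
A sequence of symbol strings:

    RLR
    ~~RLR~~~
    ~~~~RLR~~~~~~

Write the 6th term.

Every step adds ~~ to the front and ~~~ to the end of the previous string.
From ~~~~RLR~~~~~~, 3 further steps: ~~~~RLR~~~~~~ → ~~~~~~RLR~~~~~~~~~ → ~~~~~~~~RLR~~~~~~~~~~~~ → (answer).

~~~~~~~~~~RLR~~~~~~~~~~~~~~~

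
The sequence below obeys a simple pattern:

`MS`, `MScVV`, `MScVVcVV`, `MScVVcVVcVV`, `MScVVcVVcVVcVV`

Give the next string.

MScVVcVVcVVcVVcVV

Each term is the previous one with cVV appended.
One more step from MScVVcVVcVVcVV gives the answer.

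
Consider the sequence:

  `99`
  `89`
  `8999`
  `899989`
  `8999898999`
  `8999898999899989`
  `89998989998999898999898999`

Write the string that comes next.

899989899989998989998989998999898999899989

From term 3 onward, concatenate the last term with the second-to-last: 89·99 = 8999, 8999·89 = 899989, …
So term 8 is 89998989998999898999898999·8999898999899989.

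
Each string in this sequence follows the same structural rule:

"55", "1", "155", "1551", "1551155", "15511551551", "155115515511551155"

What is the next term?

15511551551155115515511551551

This is a Fibonacci-style word recurrence s(k) = s(k−1)·s(k−2): e.g. 1·55 = 155.
Continuing: 155115515511551155 · 15511551551 gives term 8.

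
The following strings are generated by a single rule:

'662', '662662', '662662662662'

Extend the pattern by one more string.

Every step duplicates the string.
Doubling 662662662662:

662662662662662662662662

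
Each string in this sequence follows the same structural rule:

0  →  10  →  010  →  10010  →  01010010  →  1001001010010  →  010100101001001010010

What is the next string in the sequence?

Each term (from the third on) is the two preceding terms concatenated in order: term 3 = 0·10 = 010.
The next term joins 1001001010010 and 010100101001001010010.

1001001010010010100101001001010010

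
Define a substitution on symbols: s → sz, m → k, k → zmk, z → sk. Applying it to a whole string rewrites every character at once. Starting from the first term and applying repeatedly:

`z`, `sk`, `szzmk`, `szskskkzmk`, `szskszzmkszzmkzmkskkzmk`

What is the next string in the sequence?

φ(szskszzmkszzmkzmkskkzmk) expands symbol-by-symbol to sz sk sz zmk sz sk sk k zmk sz sk sk k zmk sk k zmk sz zmk zmk sk k zmk; joining the 23 pieces gives the next term.

szskszzmkszskskkzmkszskskkzmkskkzmkszzmkzmkskkzmk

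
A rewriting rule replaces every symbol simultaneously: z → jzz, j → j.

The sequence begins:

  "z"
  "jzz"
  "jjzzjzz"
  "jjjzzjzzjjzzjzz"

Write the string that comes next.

Rewriting the 15 symbols of jjjzzjzzjjzzjzz one by one yields j j j jzz jzz j jzz jzz j j jzz jzz j jzz jzz; concatenated:

jjjjzzjzzjjzzjzzjjjzzjzzjjzzjzz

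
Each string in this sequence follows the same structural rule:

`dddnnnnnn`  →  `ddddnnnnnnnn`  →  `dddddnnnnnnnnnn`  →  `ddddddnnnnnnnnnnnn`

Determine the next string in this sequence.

Each string has the form d^{n} n^{2n}, where the shown terms are n = 3, 4, 5, 6.
For the next term, n = 7, so the run lengths are 7, 14.

dddddddnnnnnnnnnnnnnn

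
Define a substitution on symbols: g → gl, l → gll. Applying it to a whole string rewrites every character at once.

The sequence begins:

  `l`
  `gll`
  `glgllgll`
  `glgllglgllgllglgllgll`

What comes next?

glgllglgllgllglgllglgllgllglgllgllglgllglgllgllglgllgll

Replace each of the 21 characters of glgllglgllgllglgllgll in place — gl gll gl gll gll gl gll gl gll gll gl gll gll gl gll gl gll gll gl gll gll — and concatenate.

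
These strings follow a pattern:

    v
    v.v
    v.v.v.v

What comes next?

Each string is two copies of the previous one joined by '.'.
Doubling v.v.v.v with '.' between the halves:

v.v.v.v.v.v.v.v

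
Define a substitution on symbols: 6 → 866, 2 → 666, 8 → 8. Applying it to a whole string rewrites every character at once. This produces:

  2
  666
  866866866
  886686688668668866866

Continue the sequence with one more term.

Replace each of the 21 characters of 886686688668668866866 in place — 8 8 866 866 8 866 866 8 8 866 866 8 866 866 8 8 866 866 8 866 866 — and concatenate.

888668668866866888668668866866888668668866866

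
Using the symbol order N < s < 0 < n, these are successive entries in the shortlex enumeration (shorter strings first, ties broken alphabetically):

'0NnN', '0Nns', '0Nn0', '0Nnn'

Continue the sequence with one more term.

The successor of 0Nnn increments the rightmost position that isn't already n and resets every position after it to N.

0sNN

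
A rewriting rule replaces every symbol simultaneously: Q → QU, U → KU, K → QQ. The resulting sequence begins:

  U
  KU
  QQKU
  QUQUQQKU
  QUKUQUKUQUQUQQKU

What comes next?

QUKUQQKUQUKUQQKUQUKUQUKUQUQUQQKU

Replace each of the 16 characters of QUKUQUKUQUQUQQKU in place — QU KU QQ KU QU KU QQ KU QU KU QU KU QU QU QQ KU — and concatenate.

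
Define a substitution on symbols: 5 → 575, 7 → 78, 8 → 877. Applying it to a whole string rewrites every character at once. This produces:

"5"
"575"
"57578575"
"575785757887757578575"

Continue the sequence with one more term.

Applying the rule to each of the 21 symbols of 575785757887757578575 gives the pieces 575 78 575 78 877 575 78 575 78 877 877 78 78 575 78 575 78 877 575 78 575, which concatenate to the answer.

575785757887757578575788778777878575785757887757578575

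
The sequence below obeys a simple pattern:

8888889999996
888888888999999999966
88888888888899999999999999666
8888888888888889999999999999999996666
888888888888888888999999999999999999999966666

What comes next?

Reading off run lengths: 8 runs 6, 9, 12, 15, 18; 9 runs 6, 10, 14, 18, 22; 6 runs 1, 2, 3, 4, 5 — each is linear in n, where the shown terms are n = 2, 3, 4, 5, 6.
For the next term, n = 7, so the run lengths are 21, 26, 6.

88888888888888888888899999999999999999999999999666666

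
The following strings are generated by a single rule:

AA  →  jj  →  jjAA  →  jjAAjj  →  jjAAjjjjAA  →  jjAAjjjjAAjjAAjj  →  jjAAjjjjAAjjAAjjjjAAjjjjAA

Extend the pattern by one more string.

This is a Fibonacci-style word recurrence s(k) = s(k−1)·s(k−2): e.g. jj·AA = jjAA.
Continuing: jjAAjjjjAAjjAAjjjjAAjjjjAA · jjAAjjjjAAjjAAjj gives term 8.

jjAAjjjjAAjjAAjjjjAAjjjjAAjjAAjjjjAAjjAAjj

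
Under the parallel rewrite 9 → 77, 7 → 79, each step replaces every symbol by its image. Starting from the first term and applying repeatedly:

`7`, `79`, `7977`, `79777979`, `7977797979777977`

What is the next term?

φ(7977797979777977) expands symbol-by-symbol to 79 77 79 79 79 77 79 77 79 77 79 79 79 77 79 79; joining the 16 pieces gives the next term.

79777979797779777977797979777979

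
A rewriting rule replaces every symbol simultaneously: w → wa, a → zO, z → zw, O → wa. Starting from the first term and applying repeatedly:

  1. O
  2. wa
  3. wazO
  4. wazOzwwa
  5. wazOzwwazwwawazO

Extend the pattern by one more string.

Replace each of the 16 characters of wazOzwwazwwawazO in place — wa zO zw wa zw wa wa zO zw wa wa zO wa zO zw wa — and concatenate.

wazOzwwazwwawazOzwwawazOwazOzwwa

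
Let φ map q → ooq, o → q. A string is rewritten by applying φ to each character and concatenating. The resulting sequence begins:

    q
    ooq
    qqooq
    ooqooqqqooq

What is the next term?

Rewriting each symbol of ooqooqqqooq: o→q, o→q, q→ooq, o→q, o→q, q→ooq, q→ooq, q→ooq, o→q, o→q, q→ooq, which concatenates to q q ooq q q ooq ooq ooq q q ooq.

qqooqqqooqooqooqqqooq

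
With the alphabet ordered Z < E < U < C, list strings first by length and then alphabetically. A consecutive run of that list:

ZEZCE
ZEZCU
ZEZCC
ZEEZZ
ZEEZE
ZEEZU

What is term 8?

Advancing 2 positions from ZEEZU through ZEEZU → ZEEZC reaches term 8.

ZEEEZ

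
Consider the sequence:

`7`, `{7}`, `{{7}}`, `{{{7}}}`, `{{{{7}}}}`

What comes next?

{{{{{7}}}}}

s(k+1) = {·s(k)·}, so each term gains { as a prefix and } as a suffix.
One more step from {{{{7}}}} gives the answer.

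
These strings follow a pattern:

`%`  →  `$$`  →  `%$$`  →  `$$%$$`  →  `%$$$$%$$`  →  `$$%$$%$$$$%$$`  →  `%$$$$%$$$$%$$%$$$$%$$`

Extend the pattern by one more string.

From term 3 onward, concatenate the second-to-last term with the last: %·$$ = %$$, $$·%$$ = $$%$$, …
Continuing: $$%$$%$$$$%$$ · %$$$$%$$$$%$$%$$$$%$$ gives term 8.

$$%$$%$$$$%$$%$$$$%$$$$%$$%$$$$%$$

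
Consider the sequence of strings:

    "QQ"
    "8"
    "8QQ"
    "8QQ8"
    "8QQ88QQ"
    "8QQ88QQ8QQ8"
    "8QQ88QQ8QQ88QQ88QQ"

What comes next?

Each term (from the third on) is the previous term followed by the one before it: term 3 = 8·QQ = 8QQ.
The next term joins 8QQ88QQ8QQ88QQ88QQ and 8QQ88QQ8QQ8.

8QQ88QQ8QQ88QQ88QQ8QQ88QQ8QQ8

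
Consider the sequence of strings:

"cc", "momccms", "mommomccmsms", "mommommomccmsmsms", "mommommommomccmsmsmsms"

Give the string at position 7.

Every step adds mom to the front and ms to the end of the previous string.
From mommommommomccmsmsmsms, 2 further steps: mommommommomccmsmsmsms → mommommommommomccmsmsmsmsms → (answer).

mommommommommommomccmsmsmsmsmsms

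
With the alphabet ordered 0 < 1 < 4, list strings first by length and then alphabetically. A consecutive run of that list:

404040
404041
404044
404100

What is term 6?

404104

Stepping forward 2 times from 404100: 404100 → 404101, then the target.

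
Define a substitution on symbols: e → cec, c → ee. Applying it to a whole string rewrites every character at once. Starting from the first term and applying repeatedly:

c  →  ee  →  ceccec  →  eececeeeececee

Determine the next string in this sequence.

Replace each of the 14 characters of eececeeeececee in place — cec cec ee cec ee cec cec cec cec ee cec ee cec cec — and concatenate.

cecceceececeececceccecceceececeececcec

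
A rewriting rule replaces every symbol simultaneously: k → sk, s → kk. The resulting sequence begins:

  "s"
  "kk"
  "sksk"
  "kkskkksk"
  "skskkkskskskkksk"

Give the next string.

Rewriting the 16 symbols of skskkkskskskkksk one by one yields kk sk kk sk sk sk kk sk kk sk kk sk sk sk kk sk; concatenated:

kkskkkskskskkkskkkskkkskskskkksk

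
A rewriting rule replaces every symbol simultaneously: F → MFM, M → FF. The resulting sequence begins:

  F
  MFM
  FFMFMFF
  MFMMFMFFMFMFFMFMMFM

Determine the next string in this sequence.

Rewriting the 19 symbols of MFMMFMFFMFMFFMFMMFM one by one yields FF MFM FF FF MFM FF MFM MFM FF MFM FF MFM MFM FF MFM FF FF MFM FF; concatenated:

FFMFMFFFFMFMFFMFMMFMFFMFMFFMFMMFMFFMFMFFFFMFMFF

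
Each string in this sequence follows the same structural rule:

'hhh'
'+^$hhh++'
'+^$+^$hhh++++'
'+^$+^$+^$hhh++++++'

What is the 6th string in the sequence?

Each term wraps the previous one in +^$ on the left and ++ on the right.
From +^$+^$+^$hhh++++++, 2 further steps: +^$+^$+^$hhh++++++ → +^$+^$+^$+^$hhh++++++++ → (answer).

+^$+^$+^$+^$+^$hhh++++++++++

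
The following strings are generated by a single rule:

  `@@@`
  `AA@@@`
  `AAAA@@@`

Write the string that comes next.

Each term is the previous one with AA prepended.
Applying this once more to AAAA@@@:

AAAAAA@@@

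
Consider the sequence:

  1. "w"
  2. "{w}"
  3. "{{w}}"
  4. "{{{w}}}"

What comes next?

s(k+1) = {·s(k)·}, so each term gains { as a prefix and } as a suffix.
Applying this once more to {{{w}}}:

{{{{w}}}}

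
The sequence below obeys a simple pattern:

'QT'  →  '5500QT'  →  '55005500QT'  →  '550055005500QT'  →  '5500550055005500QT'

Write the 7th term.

550055005500550055005500QT

Every step adds 5500 at the front: s(k+1) = 5500·s(k).
From 5500550055005500QT, 2 further steps: 5500550055005500QT → 55005500550055005500QT → (answer).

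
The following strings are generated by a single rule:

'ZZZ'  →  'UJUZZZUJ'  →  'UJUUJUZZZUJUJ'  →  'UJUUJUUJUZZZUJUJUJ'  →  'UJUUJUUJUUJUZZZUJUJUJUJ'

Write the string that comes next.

Each term wraps the previous one in UJU on the left and UJ on the right.
Applying this once more to UJUUJUUJUUJUZZZUJUJUJUJ:

UJUUJUUJUUJUUJUZZZUJUJUJUJUJ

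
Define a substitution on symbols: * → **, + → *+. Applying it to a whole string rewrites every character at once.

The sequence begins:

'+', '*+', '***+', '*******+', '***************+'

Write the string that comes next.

Applying the rule to each of the 16 symbols of ***************+ gives the pieces ** ** ** ** ** ** ** ** ** ** ** ** ** ** ** *+, which concatenate to the answer.

*******************************+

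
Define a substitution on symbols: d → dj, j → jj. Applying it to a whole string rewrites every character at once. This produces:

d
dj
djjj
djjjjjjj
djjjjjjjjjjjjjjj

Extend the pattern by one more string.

φ(djjjjjjjjjjjjjjj) expands symbol-by-symbol to dj jj jj jj jj jj jj jj jj jj jj jj jj jj jj jj; joining the 16 pieces gives the next term.

djjjjjjjjjjjjjjjjjjjjjjjjjjjjjjj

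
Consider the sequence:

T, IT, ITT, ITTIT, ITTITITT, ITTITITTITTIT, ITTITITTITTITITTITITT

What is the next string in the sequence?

This is a Fibonacci-style word recurrence s(k) = s(k−1)·s(k−2): e.g. IT·T = ITT.
Continuing: ITTITITTITTITITTITITT · ITTITITTITTIT gives term 8.

ITTITITTITTITITTITITTITTITITTITTIT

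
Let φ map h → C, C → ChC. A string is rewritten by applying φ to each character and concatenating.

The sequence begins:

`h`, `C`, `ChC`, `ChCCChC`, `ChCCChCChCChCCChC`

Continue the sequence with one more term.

Rewriting the 17 symbols of ChCCChCChCChCCChC one by one yields ChC C ChC ChC ChC C ChC ChC C ChC ChC C ChC ChC ChC C ChC; concatenated:

ChCCChCChCChCCChCChCCChCChCCChCChCChCCChC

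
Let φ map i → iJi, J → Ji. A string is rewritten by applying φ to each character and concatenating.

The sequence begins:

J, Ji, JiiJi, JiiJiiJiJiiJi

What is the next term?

Rewriting the 13 symbols of JiiJiiJiJiiJi one by one yields Ji iJi iJi Ji iJi iJi Ji iJi Ji iJi iJi Ji iJi; concatenated:

JiiJiiJiJiiJiiJiJiiJiJiiJiiJiJiiJi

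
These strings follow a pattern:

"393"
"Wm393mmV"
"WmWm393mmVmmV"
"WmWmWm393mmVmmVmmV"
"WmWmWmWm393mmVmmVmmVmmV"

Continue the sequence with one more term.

Every step adds Wm to the front and mmV to the end of the previous string.
Applying this once more to WmWmWmWm393mmVmmVmmVmmV:

WmWmWmWmWm393mmVmmVmmVmmVmmV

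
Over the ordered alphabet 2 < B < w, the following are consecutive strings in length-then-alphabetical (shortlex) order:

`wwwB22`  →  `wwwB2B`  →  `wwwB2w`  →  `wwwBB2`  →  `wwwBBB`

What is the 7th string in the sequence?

wwwBw2

Advancing 2 positions from wwwBBB through wwwBBB → wwwBBw reaches term 7.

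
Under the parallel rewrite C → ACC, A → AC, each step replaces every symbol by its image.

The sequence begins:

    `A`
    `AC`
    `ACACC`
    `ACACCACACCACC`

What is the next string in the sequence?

Rewriting the 13 symbols of ACACCACACCACC one by one yields AC ACC AC ACC ACC AC ACC AC ACC ACC AC ACC ACC; concatenated:

ACACCACACCACCACACCACACCACCACACCACC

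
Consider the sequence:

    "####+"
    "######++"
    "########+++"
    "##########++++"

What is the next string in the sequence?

The n-th term is 2n #'s then n-1 +'s, where the shown terms are n = 2, 3, 4, 5.
For the next term, n = 6, so the run lengths are 12, 5.

############+++++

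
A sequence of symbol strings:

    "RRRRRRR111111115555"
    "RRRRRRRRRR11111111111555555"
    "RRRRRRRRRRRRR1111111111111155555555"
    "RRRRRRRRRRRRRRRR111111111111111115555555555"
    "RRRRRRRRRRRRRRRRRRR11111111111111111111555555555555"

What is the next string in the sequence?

Term n consists of 3n+1 R's, followed by 3n+2 1's, followed by 2n 5's, where the shown terms are n = 2, 3, 4, 5, 6.
Setting n = 7 gives 22, 23, 14 characters in each block.

RRRRRRRRRRRRRRRRRRRRRR1111111111111111111111155555555555555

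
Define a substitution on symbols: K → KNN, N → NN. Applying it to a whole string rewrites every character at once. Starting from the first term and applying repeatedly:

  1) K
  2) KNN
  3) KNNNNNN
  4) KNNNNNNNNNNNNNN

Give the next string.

Applying the rule to each of the 15 symbols of KNNNNNNNNNNNNNN gives the pieces KNN NN NN NN NN NN NN NN NN NN NN NN NN NN NN, which concatenate to the answer.

KNNNNNNNNNNNNNNNNNNNNNNNNNNNNNN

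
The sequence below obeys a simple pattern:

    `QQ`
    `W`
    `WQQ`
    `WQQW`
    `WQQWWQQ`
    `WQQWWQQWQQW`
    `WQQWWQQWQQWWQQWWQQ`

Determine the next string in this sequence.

WQQWWQQWQQWWQQWWQQWQQWWQQWQQW

This is a Fibonacci-style word recurrence s(k) = s(k−1)·s(k−2): e.g. W·QQ = WQQ.
The next term joins WQQWWQQWQQWWQQWWQQ and WQQWWQQWQQW.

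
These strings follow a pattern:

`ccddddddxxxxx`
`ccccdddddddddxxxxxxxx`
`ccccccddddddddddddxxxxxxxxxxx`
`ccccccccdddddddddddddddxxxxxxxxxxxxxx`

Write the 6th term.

Reading off run lengths: c runs 2, 4, 6, 8; d runs 6, 9, 12, 15; x runs 5, 8, 11, 14 — each is linear in n (n = 1, 2, …).
Setting n = 6 gives 12, 21, 20 characters in each block.

ccccccccccccdddddddddddddddddddddxxxxxxxxxxxxxxxxxxxx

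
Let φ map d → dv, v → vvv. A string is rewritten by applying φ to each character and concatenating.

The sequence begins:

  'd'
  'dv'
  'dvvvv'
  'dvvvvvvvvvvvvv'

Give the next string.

Rewriting the 14 symbols of dvvvvvvvvvvvvv one by one yields dv vvv vvv vvv vvv vvv vvv vvv vvv vvv vvv vvv vvv vvv; concatenated:

dvvvvvvvvvvvvvvvvvvvvvvvvvvvvvvvvvvvvvvvv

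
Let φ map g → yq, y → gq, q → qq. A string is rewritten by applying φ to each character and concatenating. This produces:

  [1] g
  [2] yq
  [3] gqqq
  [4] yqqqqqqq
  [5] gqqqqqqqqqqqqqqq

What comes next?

yqqqqqqqqqqqqqqqqqqqqqqqqqqqqqqq

Applying the rule to each of the 16 symbols of gqqqqqqqqqqqqqqq gives the pieces yq qq qq qq qq qq qq qq qq qq qq qq qq qq qq qq, which concatenate to the answer.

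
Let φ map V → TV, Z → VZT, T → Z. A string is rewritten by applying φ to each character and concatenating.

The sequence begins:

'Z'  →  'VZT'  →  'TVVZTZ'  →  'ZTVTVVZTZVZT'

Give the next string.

VZTZTVZTVTVVZTZVZTTVVZTZ

Rewriting each symbol of ZTVTVVZTZVZT: Z→VZT, T→Z, V→TV, T→Z, V→TV, V→TV, Z→VZT, T→Z, Z→VZT, V→TV, Z→VZT, T→Z, which concatenates to VZT Z TV Z TV TV VZT Z VZT TV VZT Z.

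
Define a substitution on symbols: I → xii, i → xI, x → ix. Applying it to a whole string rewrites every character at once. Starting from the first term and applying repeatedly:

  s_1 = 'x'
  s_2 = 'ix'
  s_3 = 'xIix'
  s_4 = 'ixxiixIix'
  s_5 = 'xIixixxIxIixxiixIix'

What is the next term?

ixxiixIixxIixixxiiixxiixIixixxIxIixxiixIix

φ(xIixixxIxIixxiixIix) expands symbol-by-symbol to ix xii xI ix xI ix ix xii ix xii xI ix ix xI xI ix xii xI ix; joining the 19 pieces gives the next term.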